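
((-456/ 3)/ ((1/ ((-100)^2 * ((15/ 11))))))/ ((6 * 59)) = -3800000/ 649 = -5855.16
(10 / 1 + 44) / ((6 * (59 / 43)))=387 / 59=6.56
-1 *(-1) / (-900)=-1 / 900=-0.00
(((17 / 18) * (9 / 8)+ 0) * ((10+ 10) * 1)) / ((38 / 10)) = 5.59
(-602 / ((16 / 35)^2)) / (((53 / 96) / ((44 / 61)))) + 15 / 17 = -206806230 / 54961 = -3762.78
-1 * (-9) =9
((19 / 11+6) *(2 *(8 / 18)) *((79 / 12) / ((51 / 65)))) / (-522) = -25675 / 232551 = -0.11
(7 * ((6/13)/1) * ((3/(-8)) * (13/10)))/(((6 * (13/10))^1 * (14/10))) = -15/104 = -0.14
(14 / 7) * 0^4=0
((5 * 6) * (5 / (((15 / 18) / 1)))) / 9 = 20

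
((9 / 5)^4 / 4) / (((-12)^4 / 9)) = 729 / 640000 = 0.00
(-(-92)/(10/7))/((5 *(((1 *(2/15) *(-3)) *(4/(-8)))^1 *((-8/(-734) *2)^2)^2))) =2920721402081/10240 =285226699.42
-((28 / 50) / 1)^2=-196 / 625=-0.31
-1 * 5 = -5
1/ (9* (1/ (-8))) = -8/ 9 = -0.89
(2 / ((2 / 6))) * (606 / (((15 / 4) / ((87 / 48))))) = 8787 / 5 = 1757.40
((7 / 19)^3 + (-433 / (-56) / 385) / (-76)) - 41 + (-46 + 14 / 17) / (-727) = -298916565169647 / 7310597657440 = -40.89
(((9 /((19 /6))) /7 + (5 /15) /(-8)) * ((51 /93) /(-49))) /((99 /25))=-494275 /480016152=-0.00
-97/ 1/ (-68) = 97/ 68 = 1.43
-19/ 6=-3.17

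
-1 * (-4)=4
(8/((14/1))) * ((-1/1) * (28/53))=-16/53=-0.30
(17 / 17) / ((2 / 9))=9 / 2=4.50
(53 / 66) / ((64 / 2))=53 / 2112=0.03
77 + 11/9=704/9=78.22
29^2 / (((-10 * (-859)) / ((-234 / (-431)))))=98397 / 1851145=0.05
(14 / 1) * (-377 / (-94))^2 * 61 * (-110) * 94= -6675799130 / 47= -142038279.36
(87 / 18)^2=841 / 36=23.36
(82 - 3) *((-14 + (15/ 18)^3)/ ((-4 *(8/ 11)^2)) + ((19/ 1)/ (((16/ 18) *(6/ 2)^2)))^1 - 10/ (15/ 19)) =-311.89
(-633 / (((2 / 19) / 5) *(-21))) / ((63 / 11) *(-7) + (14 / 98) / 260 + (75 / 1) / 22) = -28664350 / 734359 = -39.03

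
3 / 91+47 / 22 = 4343 / 2002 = 2.17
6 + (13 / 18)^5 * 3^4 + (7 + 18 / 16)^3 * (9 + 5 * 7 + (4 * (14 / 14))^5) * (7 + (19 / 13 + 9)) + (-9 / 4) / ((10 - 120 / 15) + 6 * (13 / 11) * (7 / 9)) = 28935033990187 / 2892672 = 10002874.16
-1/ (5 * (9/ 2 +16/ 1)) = -2/ 205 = -0.01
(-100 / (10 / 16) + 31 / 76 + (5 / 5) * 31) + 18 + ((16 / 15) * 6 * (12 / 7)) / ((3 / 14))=-22569 / 380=-59.39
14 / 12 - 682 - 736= -1416.83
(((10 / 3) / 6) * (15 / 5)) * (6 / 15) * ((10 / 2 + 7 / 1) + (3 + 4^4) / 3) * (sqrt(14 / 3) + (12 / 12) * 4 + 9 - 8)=590 * sqrt(42) / 27 + 2950 / 9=469.39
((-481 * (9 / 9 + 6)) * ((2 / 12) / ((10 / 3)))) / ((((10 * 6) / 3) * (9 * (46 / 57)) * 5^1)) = -63973 / 276000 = -0.23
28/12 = 7/3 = 2.33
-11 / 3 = -3.67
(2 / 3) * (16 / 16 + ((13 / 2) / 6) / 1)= 25 / 18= 1.39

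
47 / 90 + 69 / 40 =809 / 360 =2.25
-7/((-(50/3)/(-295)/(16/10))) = -4956/25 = -198.24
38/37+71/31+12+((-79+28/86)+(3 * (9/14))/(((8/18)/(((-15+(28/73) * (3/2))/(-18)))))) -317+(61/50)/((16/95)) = -1490551393721/4032484960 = -369.64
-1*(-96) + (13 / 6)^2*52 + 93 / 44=135521 / 396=342.22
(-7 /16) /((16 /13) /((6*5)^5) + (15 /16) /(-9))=69103125 /16453117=4.20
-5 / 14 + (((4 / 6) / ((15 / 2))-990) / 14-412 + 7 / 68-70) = -11844449 / 21420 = -552.96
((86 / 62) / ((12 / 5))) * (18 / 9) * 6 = 215 / 31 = 6.94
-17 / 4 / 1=-17 / 4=-4.25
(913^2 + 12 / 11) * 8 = 73354168 / 11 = 6668560.73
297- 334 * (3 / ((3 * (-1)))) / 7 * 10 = 774.14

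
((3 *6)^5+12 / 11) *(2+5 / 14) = 31177890 / 7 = 4453984.29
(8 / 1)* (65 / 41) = 520 / 41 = 12.68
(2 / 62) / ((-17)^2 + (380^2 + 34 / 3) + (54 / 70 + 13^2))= 105 / 471552191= 0.00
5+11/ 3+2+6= 50/ 3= 16.67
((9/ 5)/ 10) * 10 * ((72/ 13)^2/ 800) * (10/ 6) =486/ 4225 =0.12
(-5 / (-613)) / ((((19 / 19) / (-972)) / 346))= -1681560 / 613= -2743.16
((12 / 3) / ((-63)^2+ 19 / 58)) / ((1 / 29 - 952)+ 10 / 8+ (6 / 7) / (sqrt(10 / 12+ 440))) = -128219785907360 / 120965793904718945043 - 1005217024*sqrt(30) / 120965793904718945043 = -0.00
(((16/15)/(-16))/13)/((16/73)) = -73/3120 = -0.02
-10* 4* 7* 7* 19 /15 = -7448 /3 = -2482.67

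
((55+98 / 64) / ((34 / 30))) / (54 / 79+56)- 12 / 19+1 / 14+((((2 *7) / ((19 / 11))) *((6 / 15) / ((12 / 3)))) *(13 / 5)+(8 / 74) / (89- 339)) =3636424774053 / 1498464184000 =2.43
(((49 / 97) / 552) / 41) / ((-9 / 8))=-49 / 2469717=-0.00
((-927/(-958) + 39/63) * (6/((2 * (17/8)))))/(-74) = -63842/2109037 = -0.03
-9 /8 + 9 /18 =-5 /8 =-0.62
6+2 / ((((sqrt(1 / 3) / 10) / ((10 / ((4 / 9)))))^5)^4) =13058488324383735539781791885616257786750793457031256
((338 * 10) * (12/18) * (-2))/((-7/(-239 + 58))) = -2447120/21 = -116529.52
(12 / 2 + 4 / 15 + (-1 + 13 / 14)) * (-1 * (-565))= 147013 / 42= 3500.31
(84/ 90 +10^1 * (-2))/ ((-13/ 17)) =374/ 15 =24.93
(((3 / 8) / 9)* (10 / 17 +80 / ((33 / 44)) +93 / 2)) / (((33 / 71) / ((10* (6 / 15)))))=1113493 / 20196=55.13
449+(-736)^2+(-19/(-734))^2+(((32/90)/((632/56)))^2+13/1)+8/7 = 25840217053023722623/47661682578300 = 542159.14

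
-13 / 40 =-0.32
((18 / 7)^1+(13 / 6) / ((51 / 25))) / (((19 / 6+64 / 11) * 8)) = 85613 / 1693608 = 0.05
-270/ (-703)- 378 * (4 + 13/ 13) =-1328400/ 703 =-1889.62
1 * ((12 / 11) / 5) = 12 / 55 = 0.22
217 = 217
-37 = -37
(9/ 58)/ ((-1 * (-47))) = 9/ 2726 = 0.00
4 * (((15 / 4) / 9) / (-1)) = -5 / 3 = -1.67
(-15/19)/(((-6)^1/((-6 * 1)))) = -15/19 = -0.79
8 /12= 2 /3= 0.67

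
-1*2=-2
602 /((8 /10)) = 1505 /2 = 752.50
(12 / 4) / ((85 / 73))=219 / 85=2.58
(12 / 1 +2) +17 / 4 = 73 / 4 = 18.25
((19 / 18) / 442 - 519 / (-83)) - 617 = -610.74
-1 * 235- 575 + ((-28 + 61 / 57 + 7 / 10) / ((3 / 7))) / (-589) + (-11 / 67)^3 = -245339507252299 / 302925485970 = -809.90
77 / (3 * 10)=77 / 30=2.57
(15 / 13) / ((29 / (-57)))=-2.27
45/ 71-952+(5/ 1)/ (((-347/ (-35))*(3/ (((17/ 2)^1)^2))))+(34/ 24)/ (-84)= -939.24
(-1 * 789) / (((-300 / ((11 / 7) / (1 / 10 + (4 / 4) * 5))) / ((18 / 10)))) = 8679 / 5950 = 1.46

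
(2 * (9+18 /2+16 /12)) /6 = 58 /9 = 6.44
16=16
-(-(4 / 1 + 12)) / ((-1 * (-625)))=16 / 625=0.03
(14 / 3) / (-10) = -7 / 15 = -0.47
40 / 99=0.40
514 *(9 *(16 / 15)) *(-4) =-98688 / 5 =-19737.60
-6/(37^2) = -6/1369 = -0.00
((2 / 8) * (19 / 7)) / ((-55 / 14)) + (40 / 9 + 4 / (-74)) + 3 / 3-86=-2959057 / 36630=-80.78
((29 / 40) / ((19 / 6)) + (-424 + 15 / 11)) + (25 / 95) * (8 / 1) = -1756863 / 4180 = -420.30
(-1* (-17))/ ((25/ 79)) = 1343/ 25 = 53.72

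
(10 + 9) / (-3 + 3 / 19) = -361 / 54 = -6.69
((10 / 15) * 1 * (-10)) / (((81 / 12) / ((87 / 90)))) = -232 / 243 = -0.95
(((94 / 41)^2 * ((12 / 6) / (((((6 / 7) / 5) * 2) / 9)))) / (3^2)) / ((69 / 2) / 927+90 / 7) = 222976460 / 93767861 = 2.38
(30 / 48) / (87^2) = 5 / 60552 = 0.00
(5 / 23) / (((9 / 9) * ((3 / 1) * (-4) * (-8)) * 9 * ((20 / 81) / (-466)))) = -699 / 1472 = -0.47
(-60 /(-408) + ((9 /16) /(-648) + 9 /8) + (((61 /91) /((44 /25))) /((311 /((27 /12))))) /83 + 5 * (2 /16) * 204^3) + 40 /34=2685002406673204235 /506027313792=5306042.45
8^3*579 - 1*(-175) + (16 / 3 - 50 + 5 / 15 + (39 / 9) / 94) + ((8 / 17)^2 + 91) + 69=8061209887 / 27166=296738.93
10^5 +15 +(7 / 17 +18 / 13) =100016.80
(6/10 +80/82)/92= 323/18860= 0.02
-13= -13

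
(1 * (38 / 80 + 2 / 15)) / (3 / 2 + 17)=73 / 2220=0.03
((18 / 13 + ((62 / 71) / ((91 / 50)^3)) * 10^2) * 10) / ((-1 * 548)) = -2122704565 / 7329985117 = -0.29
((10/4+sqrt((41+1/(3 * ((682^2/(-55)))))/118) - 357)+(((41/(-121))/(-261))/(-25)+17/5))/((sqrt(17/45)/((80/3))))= -4435236296 * sqrt(85)/2684385+380 * sqrt(4768572930)/1026069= -15207.28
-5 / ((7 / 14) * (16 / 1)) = -5 / 8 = -0.62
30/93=10/31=0.32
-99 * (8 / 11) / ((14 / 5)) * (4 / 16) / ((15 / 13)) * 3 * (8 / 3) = -312 / 7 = -44.57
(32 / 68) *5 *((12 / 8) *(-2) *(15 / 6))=-300 / 17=-17.65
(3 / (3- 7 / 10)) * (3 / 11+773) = 1008.62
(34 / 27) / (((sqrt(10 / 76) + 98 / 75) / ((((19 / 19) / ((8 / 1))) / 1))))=395675 / 3031443-10625 * sqrt(190) / 4041924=0.09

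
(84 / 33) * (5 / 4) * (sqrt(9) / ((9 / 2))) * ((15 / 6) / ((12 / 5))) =875 / 396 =2.21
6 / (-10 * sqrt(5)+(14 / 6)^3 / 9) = -3542940 * sqrt(5) / 29406851 -500094 / 29406851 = -0.29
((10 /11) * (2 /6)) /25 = 2 /165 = 0.01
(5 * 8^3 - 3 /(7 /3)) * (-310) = -5552410 /7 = -793201.43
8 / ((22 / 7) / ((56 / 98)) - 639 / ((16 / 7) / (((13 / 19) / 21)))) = -2432 / 1097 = -2.22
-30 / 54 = -5 / 9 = -0.56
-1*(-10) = 10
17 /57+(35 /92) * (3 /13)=26317 /68172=0.39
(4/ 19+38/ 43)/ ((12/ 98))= 7301/ 817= 8.94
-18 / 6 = -3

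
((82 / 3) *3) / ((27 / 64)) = 5248 / 27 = 194.37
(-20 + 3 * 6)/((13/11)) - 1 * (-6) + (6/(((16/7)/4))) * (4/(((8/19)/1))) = 5411/52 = 104.06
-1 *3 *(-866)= 2598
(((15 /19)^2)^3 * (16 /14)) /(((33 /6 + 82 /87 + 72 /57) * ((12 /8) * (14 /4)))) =845640000 /123634099169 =0.01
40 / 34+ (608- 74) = 9098 / 17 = 535.18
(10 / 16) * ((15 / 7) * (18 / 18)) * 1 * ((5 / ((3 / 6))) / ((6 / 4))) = 125 / 14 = 8.93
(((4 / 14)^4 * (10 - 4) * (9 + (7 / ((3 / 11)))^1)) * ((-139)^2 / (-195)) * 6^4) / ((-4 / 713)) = 380875336704 / 12005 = 31726392.06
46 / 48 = 23 / 24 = 0.96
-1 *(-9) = 9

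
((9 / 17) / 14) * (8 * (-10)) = -360 / 119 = -3.03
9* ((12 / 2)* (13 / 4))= 351 / 2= 175.50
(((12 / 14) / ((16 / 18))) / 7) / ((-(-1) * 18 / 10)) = 15 / 196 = 0.08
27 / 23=1.17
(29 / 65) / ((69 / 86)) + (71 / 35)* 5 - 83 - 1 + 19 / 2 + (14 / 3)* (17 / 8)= -2255601 / 41860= -53.88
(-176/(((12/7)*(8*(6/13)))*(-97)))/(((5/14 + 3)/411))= 959959/27354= 35.09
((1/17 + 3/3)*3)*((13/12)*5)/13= 45/34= 1.32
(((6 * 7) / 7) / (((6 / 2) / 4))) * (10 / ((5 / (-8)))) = -128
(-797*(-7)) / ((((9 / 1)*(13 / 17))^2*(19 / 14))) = 22572634 / 260091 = 86.79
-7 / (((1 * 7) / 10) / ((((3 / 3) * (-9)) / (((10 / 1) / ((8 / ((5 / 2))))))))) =144 / 5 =28.80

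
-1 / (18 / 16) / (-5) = 8 / 45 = 0.18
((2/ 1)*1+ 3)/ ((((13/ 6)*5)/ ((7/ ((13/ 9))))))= 378/ 169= 2.24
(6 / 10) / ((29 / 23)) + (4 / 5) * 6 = 153 / 29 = 5.28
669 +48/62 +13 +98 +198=30342/31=978.77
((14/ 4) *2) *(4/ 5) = 28/ 5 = 5.60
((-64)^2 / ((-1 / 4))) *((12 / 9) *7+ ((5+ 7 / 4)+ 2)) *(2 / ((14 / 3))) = -126976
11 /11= 1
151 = 151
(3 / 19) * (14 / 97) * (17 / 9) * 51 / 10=0.22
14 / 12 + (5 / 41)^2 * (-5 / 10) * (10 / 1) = 11017 / 10086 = 1.09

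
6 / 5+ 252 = 1266 / 5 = 253.20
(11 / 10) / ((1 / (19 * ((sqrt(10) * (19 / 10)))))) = 3971 * sqrt(10) / 100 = 125.57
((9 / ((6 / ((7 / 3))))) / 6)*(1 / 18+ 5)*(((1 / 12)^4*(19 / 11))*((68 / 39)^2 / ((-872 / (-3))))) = 269059 / 104720698368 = 0.00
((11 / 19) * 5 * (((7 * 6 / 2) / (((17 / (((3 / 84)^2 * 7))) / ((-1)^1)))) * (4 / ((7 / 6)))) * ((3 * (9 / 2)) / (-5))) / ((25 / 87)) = 232551 / 226100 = 1.03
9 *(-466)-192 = -4386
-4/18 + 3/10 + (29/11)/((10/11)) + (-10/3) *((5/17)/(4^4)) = 2.97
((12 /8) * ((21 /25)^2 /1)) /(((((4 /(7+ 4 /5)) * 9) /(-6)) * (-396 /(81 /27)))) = 5733 /550000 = 0.01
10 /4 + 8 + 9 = 39 /2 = 19.50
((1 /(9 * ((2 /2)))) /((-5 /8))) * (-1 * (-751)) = -6008 /45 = -133.51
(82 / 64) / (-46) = -41 / 1472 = -0.03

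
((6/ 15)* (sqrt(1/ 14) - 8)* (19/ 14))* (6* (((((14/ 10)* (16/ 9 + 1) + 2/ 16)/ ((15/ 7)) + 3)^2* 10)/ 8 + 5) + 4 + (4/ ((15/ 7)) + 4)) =-644085427/ 680400 + 644085427* sqrt(14)/ 76204800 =-915.00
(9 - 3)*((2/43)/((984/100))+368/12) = 324442/1763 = 184.03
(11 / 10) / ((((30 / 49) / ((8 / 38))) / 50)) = 1078 / 57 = 18.91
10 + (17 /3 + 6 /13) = 629 /39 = 16.13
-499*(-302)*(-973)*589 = -86364571706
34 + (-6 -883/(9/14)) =-12110/9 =-1345.56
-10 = -10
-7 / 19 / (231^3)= -1 / 33457347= -0.00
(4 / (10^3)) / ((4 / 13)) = 13 / 1000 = 0.01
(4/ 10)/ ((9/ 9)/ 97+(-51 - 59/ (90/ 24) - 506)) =-291/ 416656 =-0.00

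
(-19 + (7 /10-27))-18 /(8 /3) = -1041 /20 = -52.05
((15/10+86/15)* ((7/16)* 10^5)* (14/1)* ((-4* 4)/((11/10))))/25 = -85064000/33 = -2577696.97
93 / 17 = 5.47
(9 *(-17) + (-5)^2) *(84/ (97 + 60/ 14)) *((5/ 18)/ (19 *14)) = -4480/ 40413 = -0.11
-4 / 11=-0.36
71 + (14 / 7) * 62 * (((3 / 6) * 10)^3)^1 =15571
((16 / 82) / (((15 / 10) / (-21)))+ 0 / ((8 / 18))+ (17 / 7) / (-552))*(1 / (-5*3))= 86693 / 475272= 0.18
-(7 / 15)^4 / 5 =-2401 / 253125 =-0.01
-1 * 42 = -42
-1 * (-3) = 3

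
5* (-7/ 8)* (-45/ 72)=175/ 64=2.73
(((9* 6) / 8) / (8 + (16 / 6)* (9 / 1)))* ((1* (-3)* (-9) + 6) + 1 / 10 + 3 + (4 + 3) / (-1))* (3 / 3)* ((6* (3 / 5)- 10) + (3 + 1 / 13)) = -20.40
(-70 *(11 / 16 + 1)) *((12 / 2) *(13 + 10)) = -16301.25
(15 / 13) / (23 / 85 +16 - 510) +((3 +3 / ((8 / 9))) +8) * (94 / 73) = 982812985 / 53102244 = 18.51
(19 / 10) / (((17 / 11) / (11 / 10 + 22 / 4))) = 6897 / 850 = 8.11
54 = 54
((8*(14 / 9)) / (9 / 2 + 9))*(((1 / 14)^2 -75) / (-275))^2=432121202 / 6303268125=0.07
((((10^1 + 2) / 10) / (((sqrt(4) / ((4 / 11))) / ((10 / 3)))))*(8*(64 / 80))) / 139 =0.03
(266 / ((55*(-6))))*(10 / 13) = -266 / 429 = -0.62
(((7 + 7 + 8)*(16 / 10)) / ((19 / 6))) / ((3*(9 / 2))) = 704 / 855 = 0.82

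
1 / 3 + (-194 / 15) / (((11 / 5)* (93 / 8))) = -529 / 3069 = -0.17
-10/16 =-5/8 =-0.62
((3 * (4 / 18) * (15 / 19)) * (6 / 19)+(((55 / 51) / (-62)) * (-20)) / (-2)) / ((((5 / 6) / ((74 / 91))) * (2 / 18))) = -0.07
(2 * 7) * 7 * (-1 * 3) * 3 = -882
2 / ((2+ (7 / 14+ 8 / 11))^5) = 10307264 / 1804229351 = 0.01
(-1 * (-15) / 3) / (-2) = -5 / 2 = -2.50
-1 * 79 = -79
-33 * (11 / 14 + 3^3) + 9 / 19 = -243777 / 266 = -916.45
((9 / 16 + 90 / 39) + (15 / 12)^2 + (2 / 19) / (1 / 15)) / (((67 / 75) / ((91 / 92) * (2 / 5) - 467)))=-19122636015 / 6090032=-3139.99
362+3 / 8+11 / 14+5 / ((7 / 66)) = 22977 / 56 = 410.30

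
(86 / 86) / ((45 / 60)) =4 / 3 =1.33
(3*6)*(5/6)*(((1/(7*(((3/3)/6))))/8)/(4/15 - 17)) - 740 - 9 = -749.10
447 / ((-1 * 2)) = -447 / 2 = -223.50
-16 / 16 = -1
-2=-2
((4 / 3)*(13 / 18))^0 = 1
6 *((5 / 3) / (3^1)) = 10 / 3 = 3.33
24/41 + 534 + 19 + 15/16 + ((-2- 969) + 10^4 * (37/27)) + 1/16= 14709029/1107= 13287.29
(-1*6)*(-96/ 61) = 576/ 61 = 9.44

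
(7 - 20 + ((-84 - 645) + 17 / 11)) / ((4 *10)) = -1629 / 88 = -18.51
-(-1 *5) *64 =320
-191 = -191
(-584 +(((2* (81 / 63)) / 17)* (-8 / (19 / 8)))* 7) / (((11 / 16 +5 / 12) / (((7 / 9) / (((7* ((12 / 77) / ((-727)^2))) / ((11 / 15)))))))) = -339837906129568 / 2311065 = -147048181.74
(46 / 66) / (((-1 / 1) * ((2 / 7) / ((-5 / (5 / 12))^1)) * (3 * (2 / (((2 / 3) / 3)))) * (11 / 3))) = 322 / 1089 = 0.30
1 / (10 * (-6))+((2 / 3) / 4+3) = 63 / 20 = 3.15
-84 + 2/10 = -419/5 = -83.80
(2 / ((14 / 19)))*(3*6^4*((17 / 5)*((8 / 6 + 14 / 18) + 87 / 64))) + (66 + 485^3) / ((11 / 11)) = 15989220019 / 140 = 114208714.42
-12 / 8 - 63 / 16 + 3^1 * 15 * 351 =15789.56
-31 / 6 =-5.17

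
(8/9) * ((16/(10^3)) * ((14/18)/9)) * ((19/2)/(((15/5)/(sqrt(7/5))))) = 1064 * sqrt(35)/1366875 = 0.00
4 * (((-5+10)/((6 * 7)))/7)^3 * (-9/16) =-125/11294304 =-0.00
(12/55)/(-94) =-6/2585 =-0.00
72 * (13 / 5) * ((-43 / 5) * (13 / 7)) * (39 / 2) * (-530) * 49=7570528056 / 5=1514105611.20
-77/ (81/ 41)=-3157/ 81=-38.98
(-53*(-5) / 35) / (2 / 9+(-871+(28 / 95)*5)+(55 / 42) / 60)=-24168 / 2774749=-0.01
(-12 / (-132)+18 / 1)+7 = 276 / 11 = 25.09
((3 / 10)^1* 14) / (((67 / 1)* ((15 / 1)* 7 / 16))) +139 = 232841 / 1675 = 139.01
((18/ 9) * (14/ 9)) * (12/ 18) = 56/ 27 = 2.07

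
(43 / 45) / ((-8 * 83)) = -43 / 29880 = -0.00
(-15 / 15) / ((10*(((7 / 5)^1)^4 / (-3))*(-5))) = -75 / 4802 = -0.02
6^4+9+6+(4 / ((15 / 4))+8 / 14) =137827 / 105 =1312.64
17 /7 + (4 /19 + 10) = 1681 /133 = 12.64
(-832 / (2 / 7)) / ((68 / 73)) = -53144 / 17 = -3126.12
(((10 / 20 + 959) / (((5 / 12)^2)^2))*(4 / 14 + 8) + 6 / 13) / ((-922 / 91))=-7500877509 / 288125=-26033.41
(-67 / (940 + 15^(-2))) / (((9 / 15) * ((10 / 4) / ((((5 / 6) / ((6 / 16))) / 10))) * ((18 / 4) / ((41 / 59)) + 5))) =-549400 / 597067323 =-0.00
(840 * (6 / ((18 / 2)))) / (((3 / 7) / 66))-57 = 86183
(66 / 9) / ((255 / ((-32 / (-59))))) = 704 / 45135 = 0.02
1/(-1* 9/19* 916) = -19/8244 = -0.00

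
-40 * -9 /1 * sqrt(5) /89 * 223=80280 * sqrt(5) /89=2016.98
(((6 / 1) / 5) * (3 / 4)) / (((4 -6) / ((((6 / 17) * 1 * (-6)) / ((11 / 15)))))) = 243 / 187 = 1.30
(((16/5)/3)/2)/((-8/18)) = -6/5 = -1.20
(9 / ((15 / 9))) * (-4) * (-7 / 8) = 189 / 10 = 18.90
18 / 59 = 0.31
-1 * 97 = -97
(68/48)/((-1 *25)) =-17/300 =-0.06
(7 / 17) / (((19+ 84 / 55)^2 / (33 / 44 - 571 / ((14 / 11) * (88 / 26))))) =-22327525 / 173351176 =-0.13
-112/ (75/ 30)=-224/ 5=-44.80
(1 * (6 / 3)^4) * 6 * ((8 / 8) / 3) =32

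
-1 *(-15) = 15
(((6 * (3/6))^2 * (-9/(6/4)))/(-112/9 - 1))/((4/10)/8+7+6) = 1080/3509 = 0.31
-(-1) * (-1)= -1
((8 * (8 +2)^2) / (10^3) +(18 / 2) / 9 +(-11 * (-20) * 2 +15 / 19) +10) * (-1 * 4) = -171984 / 95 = -1810.36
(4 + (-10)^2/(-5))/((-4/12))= 48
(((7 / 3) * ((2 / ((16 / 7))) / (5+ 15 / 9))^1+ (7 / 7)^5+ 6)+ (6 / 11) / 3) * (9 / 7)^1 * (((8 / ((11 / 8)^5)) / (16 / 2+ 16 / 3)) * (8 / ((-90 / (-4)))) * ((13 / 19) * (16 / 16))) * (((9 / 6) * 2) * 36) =909474988032 / 29452201625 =30.88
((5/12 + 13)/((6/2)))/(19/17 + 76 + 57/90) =13685/237918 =0.06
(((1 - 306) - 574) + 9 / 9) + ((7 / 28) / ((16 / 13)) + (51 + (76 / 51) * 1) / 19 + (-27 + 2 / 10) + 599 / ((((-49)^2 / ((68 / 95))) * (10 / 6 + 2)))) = -1477038647641 / 1637904576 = -901.79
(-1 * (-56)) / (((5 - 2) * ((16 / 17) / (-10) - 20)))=-170 / 183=-0.93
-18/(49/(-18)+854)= -324/15323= -0.02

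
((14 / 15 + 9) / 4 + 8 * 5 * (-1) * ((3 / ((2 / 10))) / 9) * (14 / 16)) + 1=-1097 / 20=-54.85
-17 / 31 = -0.55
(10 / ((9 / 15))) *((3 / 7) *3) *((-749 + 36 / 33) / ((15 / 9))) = -740430 / 77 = -9615.97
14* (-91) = -1274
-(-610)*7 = 4270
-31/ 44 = -0.70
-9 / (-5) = 9 / 5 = 1.80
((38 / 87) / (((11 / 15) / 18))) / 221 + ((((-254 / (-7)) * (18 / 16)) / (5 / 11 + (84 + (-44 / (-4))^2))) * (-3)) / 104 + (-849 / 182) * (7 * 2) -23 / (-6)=-6577371127211 / 107068241280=-61.43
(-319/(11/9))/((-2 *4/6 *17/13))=10179/68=149.69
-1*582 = -582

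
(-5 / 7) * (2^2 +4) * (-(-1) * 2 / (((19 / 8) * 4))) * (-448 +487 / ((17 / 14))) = 960 / 17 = 56.47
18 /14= 9 /7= 1.29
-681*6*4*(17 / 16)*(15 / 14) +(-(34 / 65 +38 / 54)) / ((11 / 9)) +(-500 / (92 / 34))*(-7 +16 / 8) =-24426919807 / 1381380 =-17682.98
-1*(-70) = 70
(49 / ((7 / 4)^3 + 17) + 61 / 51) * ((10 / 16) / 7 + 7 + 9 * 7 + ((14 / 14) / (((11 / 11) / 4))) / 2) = 332685133 / 1362312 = 244.21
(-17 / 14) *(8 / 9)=-68 / 63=-1.08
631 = 631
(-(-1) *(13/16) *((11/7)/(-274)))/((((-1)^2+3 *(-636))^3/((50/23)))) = 3575/2447476356090416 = 0.00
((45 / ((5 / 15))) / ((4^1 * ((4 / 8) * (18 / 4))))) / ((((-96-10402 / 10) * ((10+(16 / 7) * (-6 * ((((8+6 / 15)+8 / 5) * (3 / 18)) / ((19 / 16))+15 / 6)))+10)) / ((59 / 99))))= 2065 / 8801364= 0.00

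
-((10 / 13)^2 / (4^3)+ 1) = -2729 / 2704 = -1.01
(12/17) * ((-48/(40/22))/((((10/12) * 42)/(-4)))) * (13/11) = 7488/2975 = 2.52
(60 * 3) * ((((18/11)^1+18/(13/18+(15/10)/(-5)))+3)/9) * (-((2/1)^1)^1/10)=-39516/209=-189.07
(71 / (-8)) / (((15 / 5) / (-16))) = 142 / 3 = 47.33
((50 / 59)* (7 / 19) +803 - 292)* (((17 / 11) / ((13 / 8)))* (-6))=-467715696 / 160303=-2917.70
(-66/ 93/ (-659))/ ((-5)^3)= -22/ 2553625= -0.00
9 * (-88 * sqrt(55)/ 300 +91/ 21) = 39 - 66 * sqrt(55)/ 25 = 19.42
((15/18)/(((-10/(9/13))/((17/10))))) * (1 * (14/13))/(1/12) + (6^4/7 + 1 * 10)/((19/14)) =2288191/16055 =142.52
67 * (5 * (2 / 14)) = 335 / 7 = 47.86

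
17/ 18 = 0.94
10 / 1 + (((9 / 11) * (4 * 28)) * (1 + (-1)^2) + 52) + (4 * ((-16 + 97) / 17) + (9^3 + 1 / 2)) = 371693 / 374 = 993.83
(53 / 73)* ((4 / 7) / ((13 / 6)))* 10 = 12720 / 6643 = 1.91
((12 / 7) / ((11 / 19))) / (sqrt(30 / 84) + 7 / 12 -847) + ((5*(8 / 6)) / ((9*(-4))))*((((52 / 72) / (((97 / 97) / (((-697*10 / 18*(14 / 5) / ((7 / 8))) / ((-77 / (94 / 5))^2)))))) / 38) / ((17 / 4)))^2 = -4810387534581042917812912 / 202928313451254647728712625 -16416*sqrt(70) / 55605718091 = -0.02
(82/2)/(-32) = -41/32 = -1.28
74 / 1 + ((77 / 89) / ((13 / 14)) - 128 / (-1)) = 234792 / 1157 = 202.93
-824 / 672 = -103 / 84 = -1.23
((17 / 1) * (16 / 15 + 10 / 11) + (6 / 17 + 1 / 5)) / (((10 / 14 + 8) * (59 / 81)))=3619917 / 673013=5.38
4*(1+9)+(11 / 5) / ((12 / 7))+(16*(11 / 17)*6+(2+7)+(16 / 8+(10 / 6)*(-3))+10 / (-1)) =101389 / 1020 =99.40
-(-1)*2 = 2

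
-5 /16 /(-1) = 5 /16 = 0.31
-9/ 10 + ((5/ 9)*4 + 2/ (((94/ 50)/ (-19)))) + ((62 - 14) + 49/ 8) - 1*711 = -11433953/ 16920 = -675.77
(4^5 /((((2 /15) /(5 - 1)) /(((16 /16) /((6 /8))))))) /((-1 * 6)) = -20480 /3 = -6826.67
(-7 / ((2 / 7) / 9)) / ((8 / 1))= -441 / 16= -27.56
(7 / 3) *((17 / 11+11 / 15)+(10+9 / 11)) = 15127 / 495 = 30.56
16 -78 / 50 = 361 / 25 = 14.44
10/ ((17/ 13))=130/ 17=7.65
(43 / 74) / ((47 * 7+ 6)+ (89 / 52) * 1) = 1118 / 647833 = 0.00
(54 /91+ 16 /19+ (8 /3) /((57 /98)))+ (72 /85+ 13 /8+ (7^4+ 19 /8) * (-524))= -13325892733579 /10581480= -1259360.01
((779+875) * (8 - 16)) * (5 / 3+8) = -383728 / 3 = -127909.33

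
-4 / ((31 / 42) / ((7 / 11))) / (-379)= 1176 / 129239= 0.01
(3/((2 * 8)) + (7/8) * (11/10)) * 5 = 23/4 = 5.75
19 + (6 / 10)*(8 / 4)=20.20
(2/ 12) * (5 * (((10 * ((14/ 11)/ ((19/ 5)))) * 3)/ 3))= 1750/ 627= 2.79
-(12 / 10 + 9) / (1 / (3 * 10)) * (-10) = 3060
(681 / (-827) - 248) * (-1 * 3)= 617331 / 827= 746.47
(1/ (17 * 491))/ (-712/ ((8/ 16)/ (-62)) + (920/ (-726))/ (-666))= 120879/ 89080564443554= 0.00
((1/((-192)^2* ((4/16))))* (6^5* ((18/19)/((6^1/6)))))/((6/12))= 243/152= 1.60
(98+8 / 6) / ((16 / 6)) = 149 / 4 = 37.25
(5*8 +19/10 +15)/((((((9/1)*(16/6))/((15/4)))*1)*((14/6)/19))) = 32433/448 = 72.40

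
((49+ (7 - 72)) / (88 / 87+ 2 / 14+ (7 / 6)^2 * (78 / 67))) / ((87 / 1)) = -0.07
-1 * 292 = -292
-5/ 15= -1/ 3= -0.33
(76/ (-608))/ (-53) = 0.00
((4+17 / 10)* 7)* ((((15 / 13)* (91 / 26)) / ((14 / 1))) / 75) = 399 / 2600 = 0.15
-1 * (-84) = 84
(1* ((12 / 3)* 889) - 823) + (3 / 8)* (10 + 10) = 2740.50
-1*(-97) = 97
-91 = -91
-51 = -51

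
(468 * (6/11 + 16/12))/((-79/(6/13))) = -4464/869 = -5.14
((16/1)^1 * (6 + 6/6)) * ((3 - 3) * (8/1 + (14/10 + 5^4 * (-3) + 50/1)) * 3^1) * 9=0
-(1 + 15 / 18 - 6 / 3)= 1 / 6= 0.17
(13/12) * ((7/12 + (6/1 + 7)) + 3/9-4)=1547/144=10.74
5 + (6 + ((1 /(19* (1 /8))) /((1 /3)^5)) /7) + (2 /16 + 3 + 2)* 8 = 8860 /133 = 66.62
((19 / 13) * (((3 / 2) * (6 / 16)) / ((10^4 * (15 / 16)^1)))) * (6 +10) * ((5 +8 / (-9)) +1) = 874 / 121875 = 0.01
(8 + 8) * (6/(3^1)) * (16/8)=64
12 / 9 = 4 / 3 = 1.33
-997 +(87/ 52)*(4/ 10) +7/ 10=-995.63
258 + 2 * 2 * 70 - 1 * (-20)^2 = 138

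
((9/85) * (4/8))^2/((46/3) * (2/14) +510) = 1701/310848400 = 0.00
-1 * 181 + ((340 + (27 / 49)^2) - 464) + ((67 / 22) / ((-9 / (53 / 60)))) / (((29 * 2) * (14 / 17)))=-1008190959961 / 3308770080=-304.70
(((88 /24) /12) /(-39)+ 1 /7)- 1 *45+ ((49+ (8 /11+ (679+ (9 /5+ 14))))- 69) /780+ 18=-70267273 /2702700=-26.00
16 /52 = 4 /13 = 0.31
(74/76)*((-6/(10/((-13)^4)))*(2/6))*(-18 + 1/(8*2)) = 303289259/3040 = 99766.20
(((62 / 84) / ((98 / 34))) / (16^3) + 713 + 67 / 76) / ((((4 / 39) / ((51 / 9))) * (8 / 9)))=75805141251099 / 1708392448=44372.21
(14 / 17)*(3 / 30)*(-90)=-7.41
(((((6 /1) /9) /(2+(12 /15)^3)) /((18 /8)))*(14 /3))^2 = 49000000 /161722089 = 0.30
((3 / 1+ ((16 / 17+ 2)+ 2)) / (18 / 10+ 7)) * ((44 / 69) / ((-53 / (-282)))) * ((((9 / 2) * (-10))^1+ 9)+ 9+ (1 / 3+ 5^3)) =301.08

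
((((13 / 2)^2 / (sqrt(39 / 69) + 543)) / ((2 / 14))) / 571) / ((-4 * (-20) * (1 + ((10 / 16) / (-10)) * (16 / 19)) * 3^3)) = 93571751 / 200737154568960 - 22477 * sqrt(299) / 602211463706880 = 0.00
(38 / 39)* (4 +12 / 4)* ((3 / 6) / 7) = 0.49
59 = 59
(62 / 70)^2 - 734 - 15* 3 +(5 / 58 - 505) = -91166337 / 71050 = -1283.13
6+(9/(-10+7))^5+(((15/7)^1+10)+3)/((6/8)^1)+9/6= -9043/42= -215.31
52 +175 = 227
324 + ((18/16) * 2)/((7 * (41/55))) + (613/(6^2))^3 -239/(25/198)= 1127686492091/334756800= 3368.67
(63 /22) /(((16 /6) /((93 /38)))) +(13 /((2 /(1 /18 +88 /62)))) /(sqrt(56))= 10699 *sqrt(14) /31248 +17577 /6688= 3.91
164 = 164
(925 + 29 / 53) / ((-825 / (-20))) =22.44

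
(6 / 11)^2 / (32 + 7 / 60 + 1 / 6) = 2160 / 234377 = 0.01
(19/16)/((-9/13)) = -1.72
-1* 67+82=15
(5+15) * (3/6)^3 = 5/2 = 2.50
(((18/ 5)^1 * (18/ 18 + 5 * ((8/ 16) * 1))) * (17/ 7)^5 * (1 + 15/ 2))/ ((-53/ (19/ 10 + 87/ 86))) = -67995531873/ 136796975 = -497.05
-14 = -14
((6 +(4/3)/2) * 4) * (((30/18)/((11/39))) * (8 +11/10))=47320/33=1433.94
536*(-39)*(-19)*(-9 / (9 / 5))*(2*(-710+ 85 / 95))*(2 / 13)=433291680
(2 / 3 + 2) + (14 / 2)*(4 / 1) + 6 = 110 / 3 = 36.67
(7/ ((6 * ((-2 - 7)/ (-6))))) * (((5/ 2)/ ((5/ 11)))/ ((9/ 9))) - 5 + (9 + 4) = 221/ 18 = 12.28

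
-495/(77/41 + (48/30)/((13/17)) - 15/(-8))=-1172600/13847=-84.68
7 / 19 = 0.37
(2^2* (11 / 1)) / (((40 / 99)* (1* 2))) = 1089 / 20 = 54.45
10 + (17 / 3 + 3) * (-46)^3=-2530706 / 3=-843568.67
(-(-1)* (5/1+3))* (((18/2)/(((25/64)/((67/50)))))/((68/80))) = 617472/2125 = 290.58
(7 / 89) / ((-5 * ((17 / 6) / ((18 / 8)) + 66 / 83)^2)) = -35154567 / 9432583120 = -0.00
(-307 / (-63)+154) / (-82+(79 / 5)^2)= 0.95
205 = 205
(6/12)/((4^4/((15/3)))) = 5/512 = 0.01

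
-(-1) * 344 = 344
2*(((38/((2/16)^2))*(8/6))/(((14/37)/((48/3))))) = 5758976/21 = 274236.95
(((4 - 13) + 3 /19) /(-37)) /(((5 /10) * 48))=7 /703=0.01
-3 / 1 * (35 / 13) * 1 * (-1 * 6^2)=3780 / 13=290.77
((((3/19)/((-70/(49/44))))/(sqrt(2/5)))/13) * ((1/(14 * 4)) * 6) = -9 * sqrt(10)/869440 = -0.00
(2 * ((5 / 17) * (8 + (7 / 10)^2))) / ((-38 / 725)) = -123105 / 1292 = -95.28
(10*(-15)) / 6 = -25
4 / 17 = 0.24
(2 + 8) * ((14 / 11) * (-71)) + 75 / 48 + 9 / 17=-901.54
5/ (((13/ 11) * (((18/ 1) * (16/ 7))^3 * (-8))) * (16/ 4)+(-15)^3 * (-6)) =-18865/ 9860951502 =-0.00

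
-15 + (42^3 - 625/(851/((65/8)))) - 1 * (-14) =504343671/6808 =74081.03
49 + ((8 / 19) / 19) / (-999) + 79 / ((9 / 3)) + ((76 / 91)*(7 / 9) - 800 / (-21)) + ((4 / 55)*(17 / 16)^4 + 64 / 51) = 58029414121508213 / 502742537256960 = 115.43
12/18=0.67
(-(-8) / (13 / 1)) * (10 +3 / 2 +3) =116 / 13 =8.92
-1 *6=-6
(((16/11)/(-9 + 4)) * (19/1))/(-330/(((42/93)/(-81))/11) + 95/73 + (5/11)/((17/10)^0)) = -155344/18298271325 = -0.00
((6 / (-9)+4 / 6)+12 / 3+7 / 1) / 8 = 11 / 8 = 1.38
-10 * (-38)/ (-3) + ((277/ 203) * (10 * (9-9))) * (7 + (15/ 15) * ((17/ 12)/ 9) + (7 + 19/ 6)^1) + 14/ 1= -338/ 3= -112.67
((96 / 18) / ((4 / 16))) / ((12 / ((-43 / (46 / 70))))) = -24080 / 207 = -116.33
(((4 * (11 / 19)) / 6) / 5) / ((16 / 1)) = 0.00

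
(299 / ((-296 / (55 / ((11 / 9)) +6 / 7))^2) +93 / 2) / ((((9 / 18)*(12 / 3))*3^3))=76814105 / 77277312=0.99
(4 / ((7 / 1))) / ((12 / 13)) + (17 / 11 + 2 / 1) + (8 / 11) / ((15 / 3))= 4978 / 1155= 4.31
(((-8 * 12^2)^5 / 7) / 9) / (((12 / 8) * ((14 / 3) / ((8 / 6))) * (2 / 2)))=-300578991243264 / 49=-6134265127413.55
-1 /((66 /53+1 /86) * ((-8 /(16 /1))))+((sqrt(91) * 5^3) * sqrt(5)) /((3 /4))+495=2844971 /5729+500 * sqrt(455) /3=4051.71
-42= -42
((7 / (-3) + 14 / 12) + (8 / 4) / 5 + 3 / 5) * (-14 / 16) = 7 / 48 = 0.15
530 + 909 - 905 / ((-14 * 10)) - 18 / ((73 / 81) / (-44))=4750785 / 2044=2324.26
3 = 3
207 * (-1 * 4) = -828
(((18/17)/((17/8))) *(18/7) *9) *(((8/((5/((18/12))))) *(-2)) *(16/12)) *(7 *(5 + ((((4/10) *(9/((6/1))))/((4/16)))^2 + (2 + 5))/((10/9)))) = -1538155008/180625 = -8515.74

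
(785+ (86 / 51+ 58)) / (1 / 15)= 215395 / 17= 12670.29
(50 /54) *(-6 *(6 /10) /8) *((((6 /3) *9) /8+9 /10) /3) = -7 /16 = -0.44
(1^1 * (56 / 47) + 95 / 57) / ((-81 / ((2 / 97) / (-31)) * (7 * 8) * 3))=13 / 93058308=0.00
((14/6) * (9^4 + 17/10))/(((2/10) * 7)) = 65627/6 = 10937.83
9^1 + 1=10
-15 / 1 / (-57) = 5 / 19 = 0.26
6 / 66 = 1 / 11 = 0.09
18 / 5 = 3.60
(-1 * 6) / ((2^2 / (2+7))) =-27 / 2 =-13.50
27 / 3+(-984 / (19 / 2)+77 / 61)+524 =499162 / 1159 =430.68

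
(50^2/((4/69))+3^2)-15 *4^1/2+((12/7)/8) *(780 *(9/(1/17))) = 480738/7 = 68676.86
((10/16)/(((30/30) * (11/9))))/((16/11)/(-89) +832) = 1335/2172032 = 0.00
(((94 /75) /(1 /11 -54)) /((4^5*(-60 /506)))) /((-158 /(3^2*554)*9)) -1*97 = -5234907399877 /53967744000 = -97.00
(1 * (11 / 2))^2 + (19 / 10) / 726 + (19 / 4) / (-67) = 14680993 / 486420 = 30.18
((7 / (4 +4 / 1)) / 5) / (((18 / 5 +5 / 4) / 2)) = 0.07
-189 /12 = -63 /4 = -15.75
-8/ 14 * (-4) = 16/ 7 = 2.29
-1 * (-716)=716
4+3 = 7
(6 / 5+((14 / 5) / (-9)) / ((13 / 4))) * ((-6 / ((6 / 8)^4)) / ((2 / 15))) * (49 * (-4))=32413696 / 1053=30782.24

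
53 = 53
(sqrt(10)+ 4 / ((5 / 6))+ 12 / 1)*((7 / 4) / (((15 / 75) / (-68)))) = -9996 - 595*sqrt(10) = -11877.56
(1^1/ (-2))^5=-0.03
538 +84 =622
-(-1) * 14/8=7/4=1.75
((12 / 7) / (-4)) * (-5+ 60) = -165 / 7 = -23.57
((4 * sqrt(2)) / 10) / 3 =2 * sqrt(2) / 15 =0.19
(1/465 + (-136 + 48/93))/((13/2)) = -125998/6045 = -20.84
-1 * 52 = -52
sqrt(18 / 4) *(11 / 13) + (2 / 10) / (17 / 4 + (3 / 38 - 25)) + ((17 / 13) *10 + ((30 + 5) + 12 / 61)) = 33 *sqrt(2) / 26 + 300636987 / 6229015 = 50.06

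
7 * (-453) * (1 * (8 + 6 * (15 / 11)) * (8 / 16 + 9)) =-5362161 / 11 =-487469.18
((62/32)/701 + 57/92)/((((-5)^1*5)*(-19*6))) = 160541/735208800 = 0.00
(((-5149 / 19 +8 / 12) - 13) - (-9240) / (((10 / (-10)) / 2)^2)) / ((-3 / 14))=-1540420 / 9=-171157.78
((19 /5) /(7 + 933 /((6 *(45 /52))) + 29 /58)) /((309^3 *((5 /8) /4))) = 1216 /276137576535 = 0.00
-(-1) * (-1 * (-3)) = 3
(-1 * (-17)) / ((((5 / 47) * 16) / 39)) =31161 / 80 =389.51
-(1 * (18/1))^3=-5832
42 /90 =7 /15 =0.47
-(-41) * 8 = 328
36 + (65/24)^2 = 24961/576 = 43.34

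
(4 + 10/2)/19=9/19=0.47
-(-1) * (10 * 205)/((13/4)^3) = 131200/2197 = 59.72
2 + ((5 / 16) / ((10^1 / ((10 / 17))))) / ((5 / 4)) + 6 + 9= 1157 / 68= 17.01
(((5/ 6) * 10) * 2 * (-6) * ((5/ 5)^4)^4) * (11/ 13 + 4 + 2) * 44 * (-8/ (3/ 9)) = 9398400/ 13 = 722953.85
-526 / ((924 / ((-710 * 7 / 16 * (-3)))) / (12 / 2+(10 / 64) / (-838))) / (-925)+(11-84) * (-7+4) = 194219559883 / 873128960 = 222.44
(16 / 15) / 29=16 / 435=0.04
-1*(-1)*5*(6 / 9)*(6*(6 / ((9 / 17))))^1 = 680 / 3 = 226.67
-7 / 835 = -0.01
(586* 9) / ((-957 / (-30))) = 52740 / 319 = 165.33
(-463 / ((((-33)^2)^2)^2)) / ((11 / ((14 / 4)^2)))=-22687 / 61881979202604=-0.00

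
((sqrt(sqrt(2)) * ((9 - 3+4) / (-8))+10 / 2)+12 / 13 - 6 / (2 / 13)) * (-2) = 5 * 2^(1 / 4) / 2+860 / 13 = 69.13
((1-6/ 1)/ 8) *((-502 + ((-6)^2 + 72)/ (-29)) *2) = 36665/ 58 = 632.16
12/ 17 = 0.71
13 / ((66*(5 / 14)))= 91 / 165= 0.55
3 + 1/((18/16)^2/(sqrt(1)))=307/81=3.79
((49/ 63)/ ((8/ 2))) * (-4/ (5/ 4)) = -28/ 45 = -0.62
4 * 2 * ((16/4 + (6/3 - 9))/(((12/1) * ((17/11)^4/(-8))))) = 2.80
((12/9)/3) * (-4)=-16/9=-1.78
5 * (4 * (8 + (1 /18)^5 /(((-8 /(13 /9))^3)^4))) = 1466940415785320727501547255925 /9168377598658253818819510272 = 160.00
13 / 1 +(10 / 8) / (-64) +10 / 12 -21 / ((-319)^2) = 1079566321 / 78152448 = 13.81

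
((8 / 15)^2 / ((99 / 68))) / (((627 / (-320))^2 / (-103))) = -1836056576 / 350277939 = -5.24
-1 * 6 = -6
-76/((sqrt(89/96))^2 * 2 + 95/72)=-10944/457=-23.95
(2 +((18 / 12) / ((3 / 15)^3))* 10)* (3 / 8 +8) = 125759 / 8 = 15719.88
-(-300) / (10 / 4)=120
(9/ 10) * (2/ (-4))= -9/ 20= -0.45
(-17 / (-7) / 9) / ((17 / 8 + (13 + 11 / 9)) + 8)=136 / 12271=0.01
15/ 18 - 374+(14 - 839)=-7189/ 6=-1198.17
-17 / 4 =-4.25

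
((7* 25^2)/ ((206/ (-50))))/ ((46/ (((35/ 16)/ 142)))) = -3828125/ 10764736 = -0.36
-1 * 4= -4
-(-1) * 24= 24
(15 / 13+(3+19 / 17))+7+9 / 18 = 5645 / 442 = 12.77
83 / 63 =1.32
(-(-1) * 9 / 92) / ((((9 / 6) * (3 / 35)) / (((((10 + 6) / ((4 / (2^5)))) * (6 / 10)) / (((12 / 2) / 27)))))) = 6048 / 23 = 262.96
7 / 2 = 3.50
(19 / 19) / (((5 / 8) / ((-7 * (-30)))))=336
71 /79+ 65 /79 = 136 /79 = 1.72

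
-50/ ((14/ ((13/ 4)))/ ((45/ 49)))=-14625/ 1372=-10.66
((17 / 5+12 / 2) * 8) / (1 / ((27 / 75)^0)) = 376 / 5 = 75.20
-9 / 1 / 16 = -9 / 16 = -0.56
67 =67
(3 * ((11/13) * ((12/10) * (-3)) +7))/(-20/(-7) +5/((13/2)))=1799/550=3.27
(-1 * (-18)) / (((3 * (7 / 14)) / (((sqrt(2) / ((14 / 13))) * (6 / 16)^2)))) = 351 * sqrt(2) / 224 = 2.22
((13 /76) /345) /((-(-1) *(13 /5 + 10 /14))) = 91 /608304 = 0.00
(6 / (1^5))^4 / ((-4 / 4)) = -1296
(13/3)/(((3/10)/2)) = 28.89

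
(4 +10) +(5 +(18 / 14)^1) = 142 / 7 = 20.29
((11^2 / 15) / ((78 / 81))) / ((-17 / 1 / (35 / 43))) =-7623 / 19006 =-0.40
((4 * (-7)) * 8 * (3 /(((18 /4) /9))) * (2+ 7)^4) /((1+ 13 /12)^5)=-2194196594688 /9765625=-224685.73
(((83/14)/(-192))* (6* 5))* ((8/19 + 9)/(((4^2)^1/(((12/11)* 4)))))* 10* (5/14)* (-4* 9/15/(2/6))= 10028475/163856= 61.20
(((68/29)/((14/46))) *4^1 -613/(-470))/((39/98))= 21453313/265785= 80.72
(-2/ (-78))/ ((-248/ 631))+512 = 4951433/ 9672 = 511.93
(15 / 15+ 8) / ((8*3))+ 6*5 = 243 / 8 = 30.38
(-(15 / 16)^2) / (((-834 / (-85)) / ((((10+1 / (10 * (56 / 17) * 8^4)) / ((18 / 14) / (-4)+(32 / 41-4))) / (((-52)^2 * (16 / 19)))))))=0.00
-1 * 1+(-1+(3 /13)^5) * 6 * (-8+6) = 4081307 /371293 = 10.99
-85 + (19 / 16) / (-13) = -17699 / 208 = -85.09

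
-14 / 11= -1.27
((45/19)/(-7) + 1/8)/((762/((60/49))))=-1135/3310636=-0.00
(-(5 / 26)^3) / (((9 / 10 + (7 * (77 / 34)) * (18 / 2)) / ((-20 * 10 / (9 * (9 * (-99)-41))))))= -265625 / 224900632944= -0.00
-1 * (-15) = 15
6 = 6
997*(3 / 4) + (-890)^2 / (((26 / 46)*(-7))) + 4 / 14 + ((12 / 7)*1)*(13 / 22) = -199452.05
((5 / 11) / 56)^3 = 125 / 233744896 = 0.00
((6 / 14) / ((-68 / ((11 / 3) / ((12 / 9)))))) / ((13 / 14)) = -0.02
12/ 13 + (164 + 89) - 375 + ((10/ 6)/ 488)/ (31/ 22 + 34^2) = -29337653069/ 242305908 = -121.08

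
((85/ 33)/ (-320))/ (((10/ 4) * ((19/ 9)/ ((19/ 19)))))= -51/ 33440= -0.00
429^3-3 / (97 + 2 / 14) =53688440499 / 680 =78953588.97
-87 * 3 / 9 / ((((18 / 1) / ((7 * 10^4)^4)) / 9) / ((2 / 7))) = -99470000000000000000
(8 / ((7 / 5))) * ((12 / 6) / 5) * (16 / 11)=256 / 77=3.32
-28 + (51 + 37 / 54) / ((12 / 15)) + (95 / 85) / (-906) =20296585 / 554472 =36.61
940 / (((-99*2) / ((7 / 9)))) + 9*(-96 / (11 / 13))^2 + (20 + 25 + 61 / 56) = 63606813037 / 548856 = 115889.80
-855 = -855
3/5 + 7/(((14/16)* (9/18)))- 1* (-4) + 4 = 123/5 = 24.60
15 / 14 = 1.07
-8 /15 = -0.53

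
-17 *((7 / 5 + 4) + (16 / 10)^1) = -119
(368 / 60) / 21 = 92 / 315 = 0.29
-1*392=-392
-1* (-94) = 94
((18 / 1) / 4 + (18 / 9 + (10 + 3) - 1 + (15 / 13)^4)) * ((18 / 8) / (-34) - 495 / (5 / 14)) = -218290109535 / 7768592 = -28099.06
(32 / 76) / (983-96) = 8 / 16853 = 0.00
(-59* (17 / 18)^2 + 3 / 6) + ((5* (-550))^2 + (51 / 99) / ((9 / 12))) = 7562448.56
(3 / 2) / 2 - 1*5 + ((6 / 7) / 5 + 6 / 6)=-3.08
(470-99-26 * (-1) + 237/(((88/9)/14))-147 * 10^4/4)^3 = -4202589007031825692801/85184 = -49335426923269929.71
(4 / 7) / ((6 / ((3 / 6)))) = 1 / 21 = 0.05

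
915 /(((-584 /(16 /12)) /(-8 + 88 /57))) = 56120 /4161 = 13.49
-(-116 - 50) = 166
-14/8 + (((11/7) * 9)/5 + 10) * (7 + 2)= 15919/140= 113.71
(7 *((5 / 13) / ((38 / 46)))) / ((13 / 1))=805 / 3211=0.25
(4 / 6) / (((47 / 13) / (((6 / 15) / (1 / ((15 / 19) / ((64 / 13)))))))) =169 / 14288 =0.01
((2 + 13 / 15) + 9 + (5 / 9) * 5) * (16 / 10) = 5272 / 225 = 23.43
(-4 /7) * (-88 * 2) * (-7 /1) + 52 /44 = -7731 /11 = -702.82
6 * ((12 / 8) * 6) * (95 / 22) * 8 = 20520 / 11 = 1865.45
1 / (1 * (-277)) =-0.00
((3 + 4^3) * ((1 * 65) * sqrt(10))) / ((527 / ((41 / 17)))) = 178555 * sqrt(10) / 8959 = 63.02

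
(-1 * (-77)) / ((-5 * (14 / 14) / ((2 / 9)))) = -154 / 45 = -3.42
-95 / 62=-1.53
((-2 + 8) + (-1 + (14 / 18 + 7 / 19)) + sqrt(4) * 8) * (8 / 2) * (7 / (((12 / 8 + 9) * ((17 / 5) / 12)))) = 605920 / 2907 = 208.43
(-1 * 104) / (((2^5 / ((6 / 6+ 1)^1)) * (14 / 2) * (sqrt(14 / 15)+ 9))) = -1755 / 16814+ 13 * sqrt(210) / 16814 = -0.09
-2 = -2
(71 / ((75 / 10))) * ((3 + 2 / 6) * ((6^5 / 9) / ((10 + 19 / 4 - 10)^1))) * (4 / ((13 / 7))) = 3053568 / 247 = 12362.62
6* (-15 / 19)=-90 / 19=-4.74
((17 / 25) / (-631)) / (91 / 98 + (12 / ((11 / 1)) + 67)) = -2618 / 167672475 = -0.00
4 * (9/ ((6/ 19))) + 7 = 121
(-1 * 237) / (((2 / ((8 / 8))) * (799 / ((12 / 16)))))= -711 / 6392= -0.11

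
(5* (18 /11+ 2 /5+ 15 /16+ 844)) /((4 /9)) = 9528.46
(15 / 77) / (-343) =-15 / 26411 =-0.00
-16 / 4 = -4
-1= -1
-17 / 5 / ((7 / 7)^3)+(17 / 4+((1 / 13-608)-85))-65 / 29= -5235131 / 7540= -694.31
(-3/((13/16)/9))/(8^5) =-27/26624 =-0.00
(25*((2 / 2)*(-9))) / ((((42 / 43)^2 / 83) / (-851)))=3265010425 / 196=16658216.45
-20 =-20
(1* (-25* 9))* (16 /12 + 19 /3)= -1725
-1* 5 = -5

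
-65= -65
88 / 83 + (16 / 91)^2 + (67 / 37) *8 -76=-60.42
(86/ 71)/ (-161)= -86/ 11431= -0.01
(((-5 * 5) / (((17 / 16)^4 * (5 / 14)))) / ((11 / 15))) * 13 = -894566400 / 918731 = -973.70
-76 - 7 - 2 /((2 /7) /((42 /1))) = -377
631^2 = 398161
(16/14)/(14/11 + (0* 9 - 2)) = -11/7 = -1.57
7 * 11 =77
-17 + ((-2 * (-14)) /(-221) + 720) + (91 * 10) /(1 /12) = 2568655 /221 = 11622.87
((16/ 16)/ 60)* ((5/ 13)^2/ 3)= 5/ 6084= 0.00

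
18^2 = 324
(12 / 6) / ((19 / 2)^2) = 8 / 361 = 0.02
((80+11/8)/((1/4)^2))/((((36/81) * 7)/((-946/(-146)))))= 395901/146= 2711.65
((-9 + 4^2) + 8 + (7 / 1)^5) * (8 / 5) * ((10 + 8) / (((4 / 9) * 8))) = 681291 / 5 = 136258.20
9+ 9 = 18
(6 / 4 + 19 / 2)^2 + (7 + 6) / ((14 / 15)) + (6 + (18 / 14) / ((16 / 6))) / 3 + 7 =8069 / 56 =144.09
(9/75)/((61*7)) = 3/10675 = 0.00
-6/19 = -0.32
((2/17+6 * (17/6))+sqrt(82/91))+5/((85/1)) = sqrt(7462)/91+292/17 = 18.13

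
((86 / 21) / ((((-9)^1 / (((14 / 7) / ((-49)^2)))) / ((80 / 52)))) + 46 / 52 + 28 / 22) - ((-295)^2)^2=-982897116855771617 / 129783654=-7573350622.84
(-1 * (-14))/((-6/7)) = -49/3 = -16.33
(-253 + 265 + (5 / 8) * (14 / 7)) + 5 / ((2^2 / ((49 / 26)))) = 1623 / 104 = 15.61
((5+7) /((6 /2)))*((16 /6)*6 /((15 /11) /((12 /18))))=1408 /45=31.29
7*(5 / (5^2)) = 7 / 5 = 1.40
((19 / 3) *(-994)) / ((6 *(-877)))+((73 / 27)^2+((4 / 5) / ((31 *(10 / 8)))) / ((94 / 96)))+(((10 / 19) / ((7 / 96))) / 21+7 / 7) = 214015842477239 / 21680852912775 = 9.87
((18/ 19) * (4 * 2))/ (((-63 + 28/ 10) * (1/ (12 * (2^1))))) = -17280/ 5719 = -3.02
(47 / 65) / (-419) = -47 / 27235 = -0.00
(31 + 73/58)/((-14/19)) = -35549/812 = -43.78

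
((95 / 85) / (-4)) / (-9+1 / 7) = 133 / 4216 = 0.03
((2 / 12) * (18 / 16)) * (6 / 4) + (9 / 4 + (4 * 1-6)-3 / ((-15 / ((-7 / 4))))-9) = -8.82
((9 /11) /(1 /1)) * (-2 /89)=-18 /979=-0.02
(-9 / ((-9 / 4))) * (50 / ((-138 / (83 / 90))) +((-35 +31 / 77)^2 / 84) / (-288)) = -39548384 / 25773363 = -1.53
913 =913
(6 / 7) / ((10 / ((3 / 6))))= 0.04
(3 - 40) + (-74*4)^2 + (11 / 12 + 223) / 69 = 72518099 / 828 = 87582.25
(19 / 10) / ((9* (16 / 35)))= 133 / 288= 0.46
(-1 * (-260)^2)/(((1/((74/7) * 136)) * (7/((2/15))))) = -272130560/147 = -1851228.30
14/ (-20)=-0.70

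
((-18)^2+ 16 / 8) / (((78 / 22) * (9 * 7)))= 3586 / 2457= 1.46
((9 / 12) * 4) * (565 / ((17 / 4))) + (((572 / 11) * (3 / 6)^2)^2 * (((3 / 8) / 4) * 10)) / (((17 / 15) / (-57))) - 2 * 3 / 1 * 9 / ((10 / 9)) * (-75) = -1067505 / 272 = -3924.65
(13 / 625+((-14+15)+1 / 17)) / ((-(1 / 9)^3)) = -787.05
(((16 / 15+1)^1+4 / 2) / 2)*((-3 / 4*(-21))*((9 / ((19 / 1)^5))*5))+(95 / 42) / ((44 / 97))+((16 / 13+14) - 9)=166825302101 / 14871450594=11.22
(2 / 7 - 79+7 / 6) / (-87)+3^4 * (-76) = -22490767 / 3654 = -6155.11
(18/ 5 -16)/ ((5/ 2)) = -124/ 25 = -4.96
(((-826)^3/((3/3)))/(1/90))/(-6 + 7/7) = 10144079568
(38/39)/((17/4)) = 152/663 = 0.23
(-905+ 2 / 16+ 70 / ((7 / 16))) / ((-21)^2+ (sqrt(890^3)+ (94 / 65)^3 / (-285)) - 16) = 15513912266025732219375 / 34539701859709732466626552 - 16244384339622638671875 * sqrt(890) / 17269850929854866233313276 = -0.03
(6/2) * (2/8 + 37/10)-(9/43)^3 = 18828579/1590140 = 11.84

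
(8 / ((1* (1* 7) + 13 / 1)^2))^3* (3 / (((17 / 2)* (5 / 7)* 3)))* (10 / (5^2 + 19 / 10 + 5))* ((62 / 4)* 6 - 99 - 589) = -49 / 199375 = -0.00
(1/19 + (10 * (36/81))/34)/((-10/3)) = -533/9690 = -0.06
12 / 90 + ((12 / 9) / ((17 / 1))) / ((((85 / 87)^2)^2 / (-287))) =-24.57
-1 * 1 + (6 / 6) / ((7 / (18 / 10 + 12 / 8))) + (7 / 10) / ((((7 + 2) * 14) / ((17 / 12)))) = -7873 / 15120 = -0.52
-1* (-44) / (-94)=-22 / 47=-0.47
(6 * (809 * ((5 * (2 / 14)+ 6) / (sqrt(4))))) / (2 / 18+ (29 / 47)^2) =33132.77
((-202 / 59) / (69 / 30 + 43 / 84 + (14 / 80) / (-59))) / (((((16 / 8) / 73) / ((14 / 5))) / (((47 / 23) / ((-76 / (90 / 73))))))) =251211240 / 60835207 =4.13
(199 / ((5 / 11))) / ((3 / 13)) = 28457 / 15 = 1897.13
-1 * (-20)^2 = -400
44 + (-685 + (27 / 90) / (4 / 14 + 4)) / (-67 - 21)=455693 / 8800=51.78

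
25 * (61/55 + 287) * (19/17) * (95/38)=3763425/187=20125.27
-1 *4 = -4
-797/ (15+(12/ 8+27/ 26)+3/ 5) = -51805/ 1179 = -43.94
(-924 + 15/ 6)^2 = 3396649/ 4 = 849162.25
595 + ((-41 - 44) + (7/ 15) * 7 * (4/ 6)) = 512.18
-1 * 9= -9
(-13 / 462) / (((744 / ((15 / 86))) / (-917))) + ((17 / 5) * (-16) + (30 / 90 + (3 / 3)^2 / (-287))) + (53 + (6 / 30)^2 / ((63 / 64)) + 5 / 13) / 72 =-53.32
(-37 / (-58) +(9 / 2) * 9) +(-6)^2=2237 / 29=77.14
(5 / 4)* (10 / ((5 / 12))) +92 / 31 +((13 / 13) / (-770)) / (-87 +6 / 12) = 68070341 / 2064755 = 32.97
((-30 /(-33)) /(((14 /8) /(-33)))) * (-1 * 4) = 480 /7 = 68.57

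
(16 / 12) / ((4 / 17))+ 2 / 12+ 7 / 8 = 161 / 24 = 6.71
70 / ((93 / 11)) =770 / 93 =8.28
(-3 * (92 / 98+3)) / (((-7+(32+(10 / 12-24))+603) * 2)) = -1737 / 177821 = -0.01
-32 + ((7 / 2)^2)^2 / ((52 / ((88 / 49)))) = -2789 / 104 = -26.82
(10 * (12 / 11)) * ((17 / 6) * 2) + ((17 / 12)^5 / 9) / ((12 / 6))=3061322107 / 49268736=62.14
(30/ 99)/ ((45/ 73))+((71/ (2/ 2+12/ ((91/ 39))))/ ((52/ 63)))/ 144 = 6256559/ 10625472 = 0.59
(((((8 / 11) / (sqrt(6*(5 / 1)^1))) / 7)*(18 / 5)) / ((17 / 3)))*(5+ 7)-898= -898+ 864*sqrt(30) / 32725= -897.86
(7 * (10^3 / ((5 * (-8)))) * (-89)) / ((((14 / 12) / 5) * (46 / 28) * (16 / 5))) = 1168125 / 92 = 12697.01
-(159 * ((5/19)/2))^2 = -632025/1444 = -437.69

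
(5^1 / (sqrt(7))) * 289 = 1445 * sqrt(7) / 7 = 546.16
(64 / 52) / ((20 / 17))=68 / 65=1.05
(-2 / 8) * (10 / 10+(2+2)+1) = -3 / 2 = -1.50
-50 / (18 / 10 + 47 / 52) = -13000 / 703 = -18.49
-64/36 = -1.78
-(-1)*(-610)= -610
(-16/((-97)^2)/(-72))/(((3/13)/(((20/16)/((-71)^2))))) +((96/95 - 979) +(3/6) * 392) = -190273557498839/243319844970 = -781.99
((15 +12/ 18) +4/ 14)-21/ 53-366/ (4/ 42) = -4259945/ 1113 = -3827.44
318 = 318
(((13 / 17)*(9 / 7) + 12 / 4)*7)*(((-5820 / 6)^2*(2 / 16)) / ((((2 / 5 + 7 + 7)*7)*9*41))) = 92913875 / 1053864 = 88.16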